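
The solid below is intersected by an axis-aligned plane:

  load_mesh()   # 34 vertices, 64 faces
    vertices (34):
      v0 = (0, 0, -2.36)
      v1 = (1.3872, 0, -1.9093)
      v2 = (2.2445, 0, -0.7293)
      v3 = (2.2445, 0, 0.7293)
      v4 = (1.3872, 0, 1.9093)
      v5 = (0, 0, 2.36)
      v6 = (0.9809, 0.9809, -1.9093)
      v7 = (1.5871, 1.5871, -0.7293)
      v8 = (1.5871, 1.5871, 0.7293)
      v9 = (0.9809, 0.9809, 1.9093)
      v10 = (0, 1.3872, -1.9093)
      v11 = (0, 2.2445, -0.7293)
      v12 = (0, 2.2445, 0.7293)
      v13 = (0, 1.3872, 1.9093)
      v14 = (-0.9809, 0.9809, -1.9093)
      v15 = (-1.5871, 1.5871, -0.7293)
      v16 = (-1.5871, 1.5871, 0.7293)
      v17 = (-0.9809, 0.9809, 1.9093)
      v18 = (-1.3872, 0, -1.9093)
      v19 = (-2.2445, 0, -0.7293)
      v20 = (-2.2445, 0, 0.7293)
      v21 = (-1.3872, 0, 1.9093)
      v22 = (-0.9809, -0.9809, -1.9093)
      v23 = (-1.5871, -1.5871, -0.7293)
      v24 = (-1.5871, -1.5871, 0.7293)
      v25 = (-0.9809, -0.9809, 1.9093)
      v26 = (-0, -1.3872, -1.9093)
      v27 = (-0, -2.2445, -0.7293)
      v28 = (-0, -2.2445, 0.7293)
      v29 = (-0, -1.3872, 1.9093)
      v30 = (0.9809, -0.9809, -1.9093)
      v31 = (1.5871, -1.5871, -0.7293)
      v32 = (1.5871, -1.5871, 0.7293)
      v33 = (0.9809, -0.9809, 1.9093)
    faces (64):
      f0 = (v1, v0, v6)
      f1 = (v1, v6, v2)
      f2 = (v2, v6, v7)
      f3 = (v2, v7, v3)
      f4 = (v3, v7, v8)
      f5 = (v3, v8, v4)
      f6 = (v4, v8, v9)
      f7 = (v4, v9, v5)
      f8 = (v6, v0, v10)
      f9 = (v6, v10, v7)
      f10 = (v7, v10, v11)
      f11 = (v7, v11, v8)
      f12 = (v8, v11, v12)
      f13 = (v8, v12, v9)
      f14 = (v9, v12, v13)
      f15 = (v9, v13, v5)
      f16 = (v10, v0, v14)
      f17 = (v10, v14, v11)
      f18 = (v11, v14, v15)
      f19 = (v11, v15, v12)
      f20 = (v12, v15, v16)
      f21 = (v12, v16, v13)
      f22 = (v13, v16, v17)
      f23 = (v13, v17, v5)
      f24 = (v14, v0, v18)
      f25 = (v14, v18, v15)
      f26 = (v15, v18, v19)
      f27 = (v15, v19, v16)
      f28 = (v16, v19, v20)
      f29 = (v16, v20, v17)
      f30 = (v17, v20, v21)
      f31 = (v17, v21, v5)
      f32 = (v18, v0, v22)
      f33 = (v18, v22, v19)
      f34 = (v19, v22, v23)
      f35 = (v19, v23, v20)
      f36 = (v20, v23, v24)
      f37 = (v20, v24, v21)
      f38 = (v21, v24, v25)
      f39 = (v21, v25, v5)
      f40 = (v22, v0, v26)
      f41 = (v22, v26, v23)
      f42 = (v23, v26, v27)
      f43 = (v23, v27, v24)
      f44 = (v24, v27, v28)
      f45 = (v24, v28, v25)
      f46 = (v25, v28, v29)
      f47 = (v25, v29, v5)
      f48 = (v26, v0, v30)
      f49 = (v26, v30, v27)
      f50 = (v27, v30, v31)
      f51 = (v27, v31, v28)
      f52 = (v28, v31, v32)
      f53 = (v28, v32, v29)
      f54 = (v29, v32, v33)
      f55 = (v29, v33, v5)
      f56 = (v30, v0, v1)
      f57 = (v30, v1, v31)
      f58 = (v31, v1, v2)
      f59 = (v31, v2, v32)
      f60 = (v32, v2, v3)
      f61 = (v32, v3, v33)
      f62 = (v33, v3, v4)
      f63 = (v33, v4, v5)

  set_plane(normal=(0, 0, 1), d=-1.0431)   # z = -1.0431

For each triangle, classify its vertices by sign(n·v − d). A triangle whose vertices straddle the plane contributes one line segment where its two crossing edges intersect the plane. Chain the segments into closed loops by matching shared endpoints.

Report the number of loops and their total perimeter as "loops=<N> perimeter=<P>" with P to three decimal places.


Straddling triangles (16 of 64):
  (v1,v6,v2) [--+] → (1.90847, 0.260853, -1.0431)–(2.01652, 0, -1.0431)  len=0.2823
  (v2,v6,v7) [+-+] → (1.90847, 0.260853, -1.0431)–(1.42589, 1.42589, -1.0431)  len=1.2610
  (v6,v10,v7) [--+] → (1.16504, 1.53394, -1.0431)–(1.42589, 1.42589, -1.0431)  len=0.2823
  (v7,v10,v11) [+-+] → (1.16504, 1.53394, -1.0431)–(0, 2.01652, -1.0431)  len=1.2610
  (v10,v14,v11) [--+] → (-0.260853, 1.90847, -1.0431)–(0, 2.01652, -1.0431)  len=0.2823
  (v11,v14,v15) [+-+] → (-0.260853, 1.90847, -1.0431)–(-1.42589, 1.42589, -1.0431)  len=1.2610
  (v14,v18,v15) [--+] → (-1.53394, 1.16504, -1.0431)–(-1.42589, 1.42589, -1.0431)  len=0.2823
  (v15,v18,v19) [+-+] → (-1.53394, 1.16504, -1.0431)–(-2.01652, 0, -1.0431)  len=1.2610
  (v18,v22,v19) [--+] → (-1.90847, -0.260853, -1.0431)–(-2.01652, 0, -1.0431)  len=0.2823
  (v19,v22,v23) [+-+] → (-1.90847, -0.260853, -1.0431)–(-1.42589, -1.42589, -1.0431)  len=1.2610
  (v22,v26,v23) [--+] → (-1.16504, -1.53394, -1.0431)–(-1.42589, -1.42589, -1.0431)  len=0.2823
  (v23,v26,v27) [+-+] → (-1.16504, -1.53394, -1.0431)–(0, -2.01652, -1.0431)  len=1.2610
  (v26,v30,v27) [--+] → (0.260853, -1.90847, -1.0431)–(0, -2.01652, -1.0431)  len=0.2823
  (v27,v30,v31) [+-+] → (0.260853, -1.90847, -1.0431)–(1.42589, -1.42589, -1.0431)  len=1.2610
  (v30,v1,v31) [--+] → (1.53394, -1.16504, -1.0431)–(1.42589, -1.42589, -1.0431)  len=0.2823
  (v31,v1,v2) [+-+] → (1.53394, -1.16504, -1.0431)–(2.01652, 0, -1.0431)  len=1.2610

Chained into 1 loop(s):
  loop 1: 16 segments, perimeter = 12.3470
Total perimeter = 12.347

loops=1 perimeter=12.347


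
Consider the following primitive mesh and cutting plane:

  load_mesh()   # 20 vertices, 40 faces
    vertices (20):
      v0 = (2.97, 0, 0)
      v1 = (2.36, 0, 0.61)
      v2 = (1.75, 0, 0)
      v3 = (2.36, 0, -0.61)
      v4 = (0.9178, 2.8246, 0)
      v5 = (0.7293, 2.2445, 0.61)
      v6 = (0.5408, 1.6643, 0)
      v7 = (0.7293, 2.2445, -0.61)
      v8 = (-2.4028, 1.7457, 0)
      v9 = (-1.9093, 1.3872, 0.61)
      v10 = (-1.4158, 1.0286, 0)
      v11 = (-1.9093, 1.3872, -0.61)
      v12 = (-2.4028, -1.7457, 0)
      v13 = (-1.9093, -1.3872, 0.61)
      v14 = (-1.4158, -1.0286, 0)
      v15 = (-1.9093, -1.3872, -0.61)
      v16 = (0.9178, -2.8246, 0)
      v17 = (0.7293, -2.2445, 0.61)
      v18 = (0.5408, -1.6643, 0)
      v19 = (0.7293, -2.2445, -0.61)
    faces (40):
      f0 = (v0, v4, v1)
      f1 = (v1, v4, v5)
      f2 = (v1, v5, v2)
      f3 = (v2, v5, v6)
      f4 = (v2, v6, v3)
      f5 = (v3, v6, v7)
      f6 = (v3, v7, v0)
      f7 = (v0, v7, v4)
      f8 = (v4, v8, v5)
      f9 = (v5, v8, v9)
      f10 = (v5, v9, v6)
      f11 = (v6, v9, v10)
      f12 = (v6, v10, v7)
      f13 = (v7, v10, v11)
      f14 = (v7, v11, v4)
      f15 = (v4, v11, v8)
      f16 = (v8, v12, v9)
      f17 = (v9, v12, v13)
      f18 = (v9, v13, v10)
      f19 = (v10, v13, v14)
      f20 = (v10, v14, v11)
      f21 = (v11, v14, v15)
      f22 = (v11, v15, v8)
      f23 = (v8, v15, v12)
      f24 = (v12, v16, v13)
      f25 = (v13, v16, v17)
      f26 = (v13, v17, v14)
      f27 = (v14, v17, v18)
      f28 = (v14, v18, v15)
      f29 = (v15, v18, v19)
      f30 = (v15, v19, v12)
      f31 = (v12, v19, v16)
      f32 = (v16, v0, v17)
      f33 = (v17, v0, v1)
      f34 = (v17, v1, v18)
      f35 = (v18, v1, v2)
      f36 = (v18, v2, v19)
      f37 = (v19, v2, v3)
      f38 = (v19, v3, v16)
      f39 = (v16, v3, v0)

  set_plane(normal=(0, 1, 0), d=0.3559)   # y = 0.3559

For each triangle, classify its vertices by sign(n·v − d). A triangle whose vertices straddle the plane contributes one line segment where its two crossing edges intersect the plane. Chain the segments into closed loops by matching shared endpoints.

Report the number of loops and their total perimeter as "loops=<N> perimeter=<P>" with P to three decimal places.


loops=2 perimeter=6.589

Straddling triangles (16 of 40):
  (v0,v4,v1) [-+-] → (2.71142, 0.3559, 0)–(2.17828, 0.3559, 0.53314)  len=0.7540
  (v1,v4,v5) [-++] → (2.17828, 0.3559, 0.53314)–(2.10143, 0.3559, 0.61)  len=0.1087
  (v1,v5,v2) [-+-] → (2.10143, 0.3559, 0.61)–(1.58815, 0.3559, 0.0967249)  len=0.7259
  (v2,v5,v6) [-++] → (1.58815, 0.3559, 0.0967249)–(1.49142, 0.3559, 0)  len=0.1368
  (v2,v6,v3) [-+-] → (1.49142, 0.3559, 0)–(1.97098, 0.3559, -0.479555)  len=0.6782
  (v3,v6,v7) [-++] → (1.97098, 0.3559, -0.479555)–(2.10143, 0.3559, -0.61)  len=0.1845
  (v3,v7,v0) [-+-] → (2.10143, 0.3559, -0.61)–(2.6147, 0.3559, -0.0967249)  len=0.7259
  (v0,v7,v4) [-++] → (2.6147, 0.3559, -0.0967249)–(2.71142, 0.3559, 0)  len=0.1368
  (v8,v12,v9) [+-+] → (-2.4028, 0.3559, 0)–(-2.07175, 0.3559, 0.409198)  len=0.5263
  (v9,v12,v13) [+--] → (-2.07175, 0.3559, 0.409198)–(-1.9093, 0.3559, 0.61)  len=0.2583
  (v9,v13,v10) [+-+] → (-1.9093, 0.3559, 0.61)–(-1.55322, 0.3559, 0.16986)  len=0.5661
  (v10,v13,v14) [+--] → (-1.55322, 0.3559, 0.16986)–(-1.4158, 0.3559, 0)  len=0.2185
  (v10,v14,v11) [+-+] → (-1.4158, 0.3559, 0)–(-1.69863, 0.3559, -0.349592)  len=0.4497
  (v11,v14,v15) [+--] → (-1.69863, 0.3559, -0.349592)–(-1.9093, 0.3559, -0.61)  len=0.3350
  (v11,v15,v8) [+-+] → (-1.9093, 0.3559, -0.61)–(-2.18388, 0.3559, -0.270605)  len=0.4366
  (v8,v15,v12) [+--] → (-2.18388, 0.3559, -0.270605)–(-2.4028, 0.3559, 0)  len=0.3481

Chained into 2 loop(s):
  loop 1: 8 segments, perimeter = 3.4507
  loop 2: 8 segments, perimeter = 3.1385
Total perimeter = 6.589


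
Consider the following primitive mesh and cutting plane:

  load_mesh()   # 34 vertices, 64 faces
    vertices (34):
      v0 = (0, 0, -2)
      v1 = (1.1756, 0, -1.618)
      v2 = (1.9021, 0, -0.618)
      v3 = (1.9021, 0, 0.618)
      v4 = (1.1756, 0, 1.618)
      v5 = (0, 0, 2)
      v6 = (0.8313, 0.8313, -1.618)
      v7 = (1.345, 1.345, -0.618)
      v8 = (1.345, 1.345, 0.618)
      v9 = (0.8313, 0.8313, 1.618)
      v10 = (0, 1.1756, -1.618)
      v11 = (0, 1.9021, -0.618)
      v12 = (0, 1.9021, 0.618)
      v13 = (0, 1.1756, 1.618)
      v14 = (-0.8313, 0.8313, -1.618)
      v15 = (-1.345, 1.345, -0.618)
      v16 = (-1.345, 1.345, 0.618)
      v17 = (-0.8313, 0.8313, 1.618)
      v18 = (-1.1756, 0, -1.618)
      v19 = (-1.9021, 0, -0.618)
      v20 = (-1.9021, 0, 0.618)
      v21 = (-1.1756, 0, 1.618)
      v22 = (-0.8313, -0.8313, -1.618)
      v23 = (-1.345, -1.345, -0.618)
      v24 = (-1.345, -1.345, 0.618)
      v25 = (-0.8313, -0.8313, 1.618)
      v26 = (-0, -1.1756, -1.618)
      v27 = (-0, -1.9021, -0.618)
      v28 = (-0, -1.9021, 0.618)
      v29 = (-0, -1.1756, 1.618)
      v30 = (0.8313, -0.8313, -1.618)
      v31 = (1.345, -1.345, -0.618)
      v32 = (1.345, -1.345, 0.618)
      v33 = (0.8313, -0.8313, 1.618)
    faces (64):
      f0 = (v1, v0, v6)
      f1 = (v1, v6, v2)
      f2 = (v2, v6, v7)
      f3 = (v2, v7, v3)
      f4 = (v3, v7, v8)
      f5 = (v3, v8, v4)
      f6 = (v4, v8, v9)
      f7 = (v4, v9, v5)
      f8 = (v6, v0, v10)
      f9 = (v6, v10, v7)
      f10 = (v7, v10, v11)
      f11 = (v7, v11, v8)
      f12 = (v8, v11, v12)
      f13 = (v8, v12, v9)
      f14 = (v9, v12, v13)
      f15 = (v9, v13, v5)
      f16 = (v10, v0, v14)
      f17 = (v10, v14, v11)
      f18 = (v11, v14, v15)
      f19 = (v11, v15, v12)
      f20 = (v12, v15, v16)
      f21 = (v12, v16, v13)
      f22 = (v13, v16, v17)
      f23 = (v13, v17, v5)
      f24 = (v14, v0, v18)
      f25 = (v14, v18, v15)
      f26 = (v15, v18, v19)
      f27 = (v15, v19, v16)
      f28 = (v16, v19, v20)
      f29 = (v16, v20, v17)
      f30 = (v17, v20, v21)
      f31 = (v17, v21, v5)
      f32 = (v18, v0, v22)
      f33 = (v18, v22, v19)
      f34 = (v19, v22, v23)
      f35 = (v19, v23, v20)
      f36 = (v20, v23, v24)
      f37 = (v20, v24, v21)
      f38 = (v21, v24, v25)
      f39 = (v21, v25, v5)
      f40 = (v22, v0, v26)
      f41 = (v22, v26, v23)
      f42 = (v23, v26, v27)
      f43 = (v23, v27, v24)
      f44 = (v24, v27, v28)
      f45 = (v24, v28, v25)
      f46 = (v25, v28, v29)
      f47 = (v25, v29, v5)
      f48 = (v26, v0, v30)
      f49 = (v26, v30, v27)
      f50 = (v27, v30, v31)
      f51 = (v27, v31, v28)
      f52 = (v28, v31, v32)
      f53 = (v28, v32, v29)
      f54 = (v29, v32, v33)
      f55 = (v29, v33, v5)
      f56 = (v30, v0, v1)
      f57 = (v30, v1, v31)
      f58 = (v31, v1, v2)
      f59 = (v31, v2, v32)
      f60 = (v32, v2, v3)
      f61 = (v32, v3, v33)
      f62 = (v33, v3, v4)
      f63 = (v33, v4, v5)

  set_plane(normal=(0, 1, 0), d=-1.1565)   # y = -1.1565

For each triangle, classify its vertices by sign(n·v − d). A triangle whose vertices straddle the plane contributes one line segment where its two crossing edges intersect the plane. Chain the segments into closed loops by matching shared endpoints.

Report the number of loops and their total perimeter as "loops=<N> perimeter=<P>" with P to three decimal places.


Straddling triangles (20 of 64):
  (v19,v22,v23) [++-] → (-1.1565, -1.1565, -0.984946)–(-1.42308, -1.1565, -0.618)  len=0.4536
  (v19,v23,v20) [+-+] → (-1.42308, -1.1565, -0.618)–(-1.42308, -1.1565, -0.444776)  len=0.1732
  (v20,v23,v24) [+--] → (-1.42308, -1.1565, -0.444776)–(-1.42308, -1.1565, 0.618)  len=1.0628
  (v20,v24,v21) [+-+] → (-1.42308, -1.1565, 0.618)–(-1.32126, -1.1565, 0.758149)  len=0.1732
  (v21,v24,v25) [+-+] → (-1.32126, -1.1565, 0.758149)–(-1.1565, -1.1565, 0.984946)  len=0.2803
  (v22,v0,v26) [++-] → (0, -1.1565, -1.62421)–(-0.0461163, -1.1565, -1.618)  len=0.0465
  (v22,v26,v23) [+--] → (-0.0461163, -1.1565, -1.618)–(-1.1565, -1.1565, -0.984946)  len=1.2782
  (v24,v28,v25) [--+] → (-0.578836, -1.1565, 1.3143)–(-1.1565, -1.1565, 0.984946)  len=0.6650
  (v25,v28,v29) [+--] → (-0.578836, -1.1565, 1.3143)–(-0.0461163, -1.1565, 1.618)  len=0.6132
  (v25,v29,v5) [+-+] → (-0.0461163, -1.1565, 1.618)–(0, -1.1565, 1.62421)  len=0.0465
  (v26,v0,v30) [-++] → (0, -1.1565, -1.62421)–(0.0461163, -1.1565, -1.618)  len=0.0465
  (v26,v30,v27) [-+-] → (0.0461163, -1.1565, -1.618)–(0.578836, -1.1565, -1.3143)  len=0.6132
  (v27,v30,v31) [-+-] → (0.578836, -1.1565, -1.3143)–(1.1565, -1.1565, -0.984946)  len=0.6650
  (v29,v32,v33) [--+] → (1.1565, -1.1565, 0.984946)–(0.0461163, -1.1565, 1.618)  len=1.2782
  (v29,v33,v5) [-++] → (0.0461163, -1.1565, 1.618)–(0, -1.1565, 1.62421)  len=0.0465
  (v30,v1,v31) [++-] → (1.32126, -1.1565, -0.758149)–(1.1565, -1.1565, -0.984946)  len=0.2803
  (v31,v1,v2) [-++] → (1.32126, -1.1565, -0.758149)–(1.42308, -1.1565, -0.618)  len=0.1732
  (v31,v2,v32) [-+-] → (1.42308, -1.1565, -0.618)–(1.42308, -1.1565, 0.444776)  len=1.0628
  (v32,v2,v3) [-++] → (1.42308, -1.1565, 0.444776)–(1.42308, -1.1565, 0.618)  len=0.1732
  (v32,v3,v33) [-++] → (1.42308, -1.1565, 0.618)–(1.1565, -1.1565, 0.984946)  len=0.4536

Chained into 1 loop(s):
  loop 1: 20 segments, perimeter = 9.5850
Total perimeter = 9.585

loops=1 perimeter=9.585


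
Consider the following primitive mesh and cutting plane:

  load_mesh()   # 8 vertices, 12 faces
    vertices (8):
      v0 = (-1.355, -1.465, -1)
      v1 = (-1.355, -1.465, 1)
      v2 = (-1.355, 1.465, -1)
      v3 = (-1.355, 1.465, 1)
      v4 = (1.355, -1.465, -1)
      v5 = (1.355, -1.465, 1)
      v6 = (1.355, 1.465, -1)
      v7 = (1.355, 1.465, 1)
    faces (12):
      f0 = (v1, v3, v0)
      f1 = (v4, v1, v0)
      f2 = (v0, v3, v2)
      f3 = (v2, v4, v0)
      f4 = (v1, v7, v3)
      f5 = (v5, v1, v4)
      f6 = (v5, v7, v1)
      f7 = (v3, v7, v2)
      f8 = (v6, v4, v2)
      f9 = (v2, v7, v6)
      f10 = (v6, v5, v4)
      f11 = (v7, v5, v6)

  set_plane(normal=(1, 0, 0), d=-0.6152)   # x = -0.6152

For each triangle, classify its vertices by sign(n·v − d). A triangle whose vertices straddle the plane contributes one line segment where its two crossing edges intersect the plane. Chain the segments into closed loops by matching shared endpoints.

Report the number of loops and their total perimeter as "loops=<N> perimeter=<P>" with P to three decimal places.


loops=1 perimeter=9.860

Straddling triangles (8 of 12):
  (v4,v1,v0) [+--] → (-0.6152, -1.465, 0.454022)–(-0.6152, -1.465, -1)  len=1.4540
  (v2,v4,v0) [-+-] → (-0.6152, 0.665142, -1)–(-0.6152, -1.465, -1)  len=2.1301
  (v1,v7,v3) [-+-] → (-0.6152, -0.665142, 1)–(-0.6152, 1.465, 1)  len=2.1301
  (v5,v1,v4) [+-+] → (-0.6152, -1.465, 1)–(-0.6152, -1.465, 0.454022)  len=0.5460
  (v5,v7,v1) [++-] → (-0.6152, -0.665142, 1)–(-0.6152, -1.465, 1)  len=0.7999
  (v3,v7,v2) [-+-] → (-0.6152, 1.465, 1)–(-0.6152, 1.465, -0.454022)  len=1.4540
  (v6,v4,v2) [++-] → (-0.6152, 0.665142, -1)–(-0.6152, 1.465, -1)  len=0.7999
  (v2,v7,v6) [-++] → (-0.6152, 1.465, -0.454022)–(-0.6152, 1.465, -1)  len=0.5460

Chained into 1 loop(s):
  loop 1: 8 segments, perimeter = 9.8600
Total perimeter = 9.860


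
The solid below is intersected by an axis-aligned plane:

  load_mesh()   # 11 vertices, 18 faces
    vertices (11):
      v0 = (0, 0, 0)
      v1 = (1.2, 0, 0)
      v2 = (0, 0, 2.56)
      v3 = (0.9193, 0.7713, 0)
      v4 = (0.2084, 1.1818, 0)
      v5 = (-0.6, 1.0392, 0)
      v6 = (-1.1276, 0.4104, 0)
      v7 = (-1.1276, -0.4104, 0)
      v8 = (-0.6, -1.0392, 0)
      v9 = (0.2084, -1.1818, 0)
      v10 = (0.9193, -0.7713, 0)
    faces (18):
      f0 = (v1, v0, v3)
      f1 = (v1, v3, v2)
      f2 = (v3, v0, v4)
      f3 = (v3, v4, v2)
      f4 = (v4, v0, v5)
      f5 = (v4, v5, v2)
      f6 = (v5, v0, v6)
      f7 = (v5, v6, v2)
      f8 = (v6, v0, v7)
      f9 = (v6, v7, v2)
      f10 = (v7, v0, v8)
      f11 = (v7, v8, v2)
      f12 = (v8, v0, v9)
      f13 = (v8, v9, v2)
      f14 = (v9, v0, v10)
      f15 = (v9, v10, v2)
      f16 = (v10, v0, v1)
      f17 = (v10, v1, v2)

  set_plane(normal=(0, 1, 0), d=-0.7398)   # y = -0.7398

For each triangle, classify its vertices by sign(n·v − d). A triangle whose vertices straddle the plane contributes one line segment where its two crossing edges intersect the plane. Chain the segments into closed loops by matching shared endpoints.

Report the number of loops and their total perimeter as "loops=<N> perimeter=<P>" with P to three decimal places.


loops=1 perimeter=4.484

Straddling triangles (8 of 18):
  (v7,v0,v8) [++-] → (-0.427136, -0.7398, 0)–(-0.851214, -0.7398, 0)  len=0.4241
  (v7,v8,v2) [+-+] → (-0.851214, -0.7398, 0)–(-0.427136, -0.7398, 0.737552)  len=0.8508
  (v8,v0,v9) [-+-] → (-0.427136, -0.7398, 0)–(0.130457, -0.7398, 0)  len=0.5576
  (v8,v9,v2) [--+] → (0.130457, -0.7398, 0.957455)–(-0.427136, -0.7398, 0.737552)  len=0.5994
  (v9,v0,v10) [-+-] → (0.130457, -0.7398, 0)–(0.881756, -0.7398, 0)  len=0.7513
  (v9,v10,v2) [--+] → (0.881756, -0.7398, 0.104551)–(0.130457, -0.7398, 0.957455)  len=1.1366
  (v10,v0,v1) [-++] → (0.881756, -0.7398, 0)–(0.930764, -0.7398, 0)  len=0.0490
  (v10,v1,v2) [-++] → (0.930764, -0.7398, 0)–(0.881756, -0.7398, 0.104551)  len=0.1155

Chained into 1 loop(s):
  loop 1: 8 segments, perimeter = 4.4842
Total perimeter = 4.484


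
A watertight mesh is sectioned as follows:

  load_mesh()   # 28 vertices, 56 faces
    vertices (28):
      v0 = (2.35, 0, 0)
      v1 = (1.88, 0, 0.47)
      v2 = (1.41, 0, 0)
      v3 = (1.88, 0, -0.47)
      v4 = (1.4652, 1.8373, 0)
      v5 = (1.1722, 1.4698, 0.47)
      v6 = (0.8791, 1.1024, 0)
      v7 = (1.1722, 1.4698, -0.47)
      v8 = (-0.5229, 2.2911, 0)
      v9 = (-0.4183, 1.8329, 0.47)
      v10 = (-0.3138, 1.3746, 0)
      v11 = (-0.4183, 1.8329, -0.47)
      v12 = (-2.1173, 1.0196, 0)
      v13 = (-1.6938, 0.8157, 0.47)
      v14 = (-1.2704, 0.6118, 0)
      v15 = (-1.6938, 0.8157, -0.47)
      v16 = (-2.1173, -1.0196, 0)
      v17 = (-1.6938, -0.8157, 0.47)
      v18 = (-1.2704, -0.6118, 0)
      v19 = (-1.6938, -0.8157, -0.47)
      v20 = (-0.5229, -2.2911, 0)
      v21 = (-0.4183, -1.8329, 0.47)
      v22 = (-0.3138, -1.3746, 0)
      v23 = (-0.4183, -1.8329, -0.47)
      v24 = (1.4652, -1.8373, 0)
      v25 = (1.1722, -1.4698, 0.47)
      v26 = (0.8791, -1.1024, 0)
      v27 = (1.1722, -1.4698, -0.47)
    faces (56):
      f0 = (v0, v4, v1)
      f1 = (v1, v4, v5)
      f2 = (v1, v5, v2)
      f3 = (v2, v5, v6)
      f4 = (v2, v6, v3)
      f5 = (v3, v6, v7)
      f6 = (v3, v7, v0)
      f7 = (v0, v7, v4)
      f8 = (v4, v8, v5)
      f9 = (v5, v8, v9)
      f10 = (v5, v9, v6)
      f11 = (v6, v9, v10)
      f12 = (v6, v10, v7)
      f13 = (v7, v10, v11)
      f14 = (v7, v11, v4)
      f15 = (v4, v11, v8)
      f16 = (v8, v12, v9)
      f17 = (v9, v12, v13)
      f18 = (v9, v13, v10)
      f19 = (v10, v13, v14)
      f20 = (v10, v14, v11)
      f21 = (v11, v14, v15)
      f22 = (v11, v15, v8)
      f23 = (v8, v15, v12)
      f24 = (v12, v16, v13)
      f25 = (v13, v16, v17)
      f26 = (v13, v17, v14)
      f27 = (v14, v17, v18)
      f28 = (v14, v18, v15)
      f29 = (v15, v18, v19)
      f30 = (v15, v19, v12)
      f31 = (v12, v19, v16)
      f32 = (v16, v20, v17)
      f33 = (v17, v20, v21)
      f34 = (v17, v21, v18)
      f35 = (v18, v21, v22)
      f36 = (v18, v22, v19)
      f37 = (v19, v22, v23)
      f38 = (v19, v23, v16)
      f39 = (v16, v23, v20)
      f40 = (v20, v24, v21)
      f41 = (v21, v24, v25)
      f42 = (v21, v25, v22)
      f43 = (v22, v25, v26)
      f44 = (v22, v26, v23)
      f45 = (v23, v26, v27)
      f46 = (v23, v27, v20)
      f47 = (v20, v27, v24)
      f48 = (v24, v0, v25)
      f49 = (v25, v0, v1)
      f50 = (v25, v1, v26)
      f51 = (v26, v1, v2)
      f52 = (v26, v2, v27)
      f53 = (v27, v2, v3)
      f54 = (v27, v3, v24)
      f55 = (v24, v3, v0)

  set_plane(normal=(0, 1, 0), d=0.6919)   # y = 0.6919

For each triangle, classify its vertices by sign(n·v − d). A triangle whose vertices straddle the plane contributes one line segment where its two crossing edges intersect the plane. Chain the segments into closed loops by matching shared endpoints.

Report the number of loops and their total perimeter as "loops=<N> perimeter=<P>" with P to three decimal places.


Straddling triangles (18 of 56):
  (v0,v4,v1) [-+-] → (2.0168, 0.6919, 0)–(1.72379, 0.6919, 0.293005)  len=0.4144
  (v1,v4,v5) [-++] → (1.72379, 0.6919, 0.293005)–(1.54681, 0.6919, 0.47)  len=0.2503
  (v1,v5,v2) [-+-] → (1.54681, 0.6919, 0.47)–(1.29806, 0.6919, 0.22125)  len=0.3518
  (v2,v5,v6) [-++] → (1.29806, 0.6919, 0.22125)–(1.07679, 0.6919, 0)  len=0.3129
  (v2,v6,v3) [-+-] → (1.07679, 0.6919, 0)–(1.2518, 0.6919, -0.175014)  len=0.2475
  (v3,v6,v7) [-++] → (1.2518, 0.6919, -0.175014)–(1.54681, 0.6919, -0.47)  len=0.4172
  (v3,v7,v0) [-+-] → (1.54681, 0.6919, -0.47)–(1.79556, 0.6919, -0.22125)  len=0.3518
  (v0,v7,v4) [-++] → (1.79556, 0.6919, -0.22125)–(2.0168, 0.6919, 0)  len=0.3129
  (v10,v13,v14) [++-] → (-1.43673, 0.6919, 0.184635)–(-1.16995, 0.6919, 0)  len=0.3244
  (v10,v14,v11) [+-+] → (-1.16995, 0.6919, 0)–(-1.21451, 0.6919, -0.0308304)  len=0.0542
  (v11,v14,v15) [+-+] → (-1.21451, 0.6919, -0.0308304)–(-1.43673, 0.6919, -0.184635)  len=0.2703
  (v12,v16,v13) [+-+] → (-2.1173, 0.6919, 0)–(-1.72237, 0.6919, 0.438296)  len=0.5900
  (v13,v16,v17) [+--] → (-1.72237, 0.6919, 0.438296)–(-1.6938, 0.6919, 0.47)  len=0.0427
  (v13,v17,v14) [+--] → (-1.6938, 0.6919, 0.47)–(-1.43673, 0.6919, 0.184635)  len=0.3841
  (v14,v18,v15) [--+] → (-1.65708, 0.6919, -0.429239)–(-1.43673, 0.6919, -0.184635)  len=0.3292
  (v15,v18,v19) [+--] → (-1.65708, 0.6919, -0.429239)–(-1.6938, 0.6919, -0.47)  len=0.0549
  (v15,v19,v12) [+-+] → (-1.6938, 0.6919, -0.47)–(-2.04168, 0.6919, -0.0839203)  len=0.5197
  (v12,v19,v16) [+--] → (-2.04168, 0.6919, -0.0839203)–(-2.1173, 0.6919, 0)  len=0.1130

Chained into 2 loop(s):
  loop 1: 8 segments, perimeter = 2.6587
  loop 2: 10 segments, perimeter = 2.6824
Total perimeter = 5.341

loops=2 perimeter=5.341


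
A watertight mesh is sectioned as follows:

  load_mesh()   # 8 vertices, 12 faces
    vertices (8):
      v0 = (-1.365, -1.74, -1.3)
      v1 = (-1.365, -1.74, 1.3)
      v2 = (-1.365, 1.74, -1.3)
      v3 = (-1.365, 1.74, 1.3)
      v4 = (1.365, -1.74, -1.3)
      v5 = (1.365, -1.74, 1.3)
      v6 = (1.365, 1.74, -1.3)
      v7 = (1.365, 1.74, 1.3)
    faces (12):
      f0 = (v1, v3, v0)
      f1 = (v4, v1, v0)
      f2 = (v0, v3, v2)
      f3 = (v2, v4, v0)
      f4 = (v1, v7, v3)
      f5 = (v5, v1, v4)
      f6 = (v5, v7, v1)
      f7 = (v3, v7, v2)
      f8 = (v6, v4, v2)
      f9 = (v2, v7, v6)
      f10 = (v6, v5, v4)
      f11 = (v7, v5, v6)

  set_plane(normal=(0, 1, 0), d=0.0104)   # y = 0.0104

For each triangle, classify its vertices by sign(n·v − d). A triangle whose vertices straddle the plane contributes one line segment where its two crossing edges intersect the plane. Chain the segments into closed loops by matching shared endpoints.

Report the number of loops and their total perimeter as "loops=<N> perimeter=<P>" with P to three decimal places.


loops=1 perimeter=10.660

Straddling triangles (8 of 12):
  (v1,v3,v0) [-+-] → (-1.365, 0.0104, 1.3)–(-1.365, 0.0104, 0.00777011)  len=1.2922
  (v0,v3,v2) [-++] → (-1.365, 0.0104, 0.00777011)–(-1.365, 0.0104, -1.3)  len=1.3078
  (v2,v4,v0) [+--] → (-0.00815862, 0.0104, -1.3)–(-1.365, 0.0104, -1.3)  len=1.3568
  (v1,v7,v3) [-++] → (0.00815862, 0.0104, 1.3)–(-1.365, 0.0104, 1.3)  len=1.3732
  (v5,v7,v1) [-+-] → (1.365, 0.0104, 1.3)–(0.00815862, 0.0104, 1.3)  len=1.3568
  (v6,v4,v2) [+-+] → (1.365, 0.0104, -1.3)–(-0.00815862, 0.0104, -1.3)  len=1.3732
  (v6,v5,v4) [+--] → (1.365, 0.0104, -0.00777011)–(1.365, 0.0104, -1.3)  len=1.2922
  (v7,v5,v6) [+-+] → (1.365, 0.0104, 1.3)–(1.365, 0.0104, -0.00777011)  len=1.3078

Chained into 1 loop(s):
  loop 1: 8 segments, perimeter = 10.6600
Total perimeter = 10.660


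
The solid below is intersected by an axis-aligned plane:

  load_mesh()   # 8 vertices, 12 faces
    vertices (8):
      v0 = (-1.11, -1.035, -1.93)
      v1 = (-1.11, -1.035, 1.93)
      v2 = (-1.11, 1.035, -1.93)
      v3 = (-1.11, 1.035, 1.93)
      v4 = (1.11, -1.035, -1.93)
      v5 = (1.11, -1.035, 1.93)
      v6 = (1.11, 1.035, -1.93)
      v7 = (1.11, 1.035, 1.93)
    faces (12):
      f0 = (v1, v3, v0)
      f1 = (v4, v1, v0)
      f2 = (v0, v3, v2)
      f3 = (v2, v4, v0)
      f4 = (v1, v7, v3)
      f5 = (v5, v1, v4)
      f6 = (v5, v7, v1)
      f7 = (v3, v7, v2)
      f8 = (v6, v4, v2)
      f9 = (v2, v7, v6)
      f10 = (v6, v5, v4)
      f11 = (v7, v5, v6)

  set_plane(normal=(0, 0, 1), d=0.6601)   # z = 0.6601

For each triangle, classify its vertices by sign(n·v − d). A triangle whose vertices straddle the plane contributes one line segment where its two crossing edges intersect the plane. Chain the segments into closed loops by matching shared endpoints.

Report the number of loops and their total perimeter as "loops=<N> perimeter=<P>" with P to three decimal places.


loops=1 perimeter=8.580

Straddling triangles (8 of 12):
  (v1,v3,v0) [++-] → (-1.11, 0.353991, 0.6601)–(-1.11, -1.035, 0.6601)  len=1.3890
  (v4,v1,v0) [-+-] → (-0.379643, -1.035, 0.6601)–(-1.11, -1.035, 0.6601)  len=0.7304
  (v0,v3,v2) [-+-] → (-1.11, 0.353991, 0.6601)–(-1.11, 1.035, 0.6601)  len=0.6810
  (v5,v1,v4) [++-] → (-0.379643, -1.035, 0.6601)–(1.11, -1.035, 0.6601)  len=1.4896
  (v3,v7,v2) [++-] → (0.379643, 1.035, 0.6601)–(-1.11, 1.035, 0.6601)  len=1.4896
  (v2,v7,v6) [-+-] → (0.379643, 1.035, 0.6601)–(1.11, 1.035, 0.6601)  len=0.7304
  (v6,v5,v4) [-+-] → (1.11, -0.353991, 0.6601)–(1.11, -1.035, 0.6601)  len=0.6810
  (v7,v5,v6) [++-] → (1.11, -0.353991, 0.6601)–(1.11, 1.035, 0.6601)  len=1.3890

Chained into 1 loop(s):
  loop 1: 8 segments, perimeter = 8.5800
Total perimeter = 8.580


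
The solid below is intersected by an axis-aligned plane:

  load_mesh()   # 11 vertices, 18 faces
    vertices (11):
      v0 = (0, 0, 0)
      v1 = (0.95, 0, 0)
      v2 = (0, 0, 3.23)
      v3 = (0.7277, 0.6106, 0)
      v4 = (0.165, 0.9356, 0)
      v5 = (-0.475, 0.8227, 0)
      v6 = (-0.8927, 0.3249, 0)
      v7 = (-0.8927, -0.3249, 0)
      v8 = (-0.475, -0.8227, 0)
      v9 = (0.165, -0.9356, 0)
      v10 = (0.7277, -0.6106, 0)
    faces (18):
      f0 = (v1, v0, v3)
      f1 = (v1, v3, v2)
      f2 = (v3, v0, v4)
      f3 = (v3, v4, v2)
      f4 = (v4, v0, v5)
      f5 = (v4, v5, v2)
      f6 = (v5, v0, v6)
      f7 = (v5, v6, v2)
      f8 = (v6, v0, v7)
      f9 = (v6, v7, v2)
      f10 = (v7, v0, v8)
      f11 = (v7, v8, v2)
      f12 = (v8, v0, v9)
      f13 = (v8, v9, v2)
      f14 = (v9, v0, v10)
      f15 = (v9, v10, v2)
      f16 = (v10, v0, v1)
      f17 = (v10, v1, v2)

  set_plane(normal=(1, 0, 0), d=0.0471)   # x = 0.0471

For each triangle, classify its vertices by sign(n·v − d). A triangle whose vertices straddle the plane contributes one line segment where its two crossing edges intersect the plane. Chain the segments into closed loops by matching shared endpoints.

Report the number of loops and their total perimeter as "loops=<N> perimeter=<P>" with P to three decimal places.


loops=1 perimeter=8.246

Straddling triangles (12 of 18):
  (v1,v0,v3) [+-+] → (0.0471, 0, 0)–(0.0471, 0.0395208, 0)  len=0.0395
  (v1,v3,v2) [++-] → (0.0471, 0.0395208, 3.02094)–(0.0471, 0, 3.06986)  len=0.0629
  (v3,v0,v4) [+-+] → (0.0471, 0.0395208, 0)–(0.0471, 0.267071, 0)  len=0.2276
  (v3,v4,v2) [++-] → (0.0471, 0.267071, 2.30798)–(0.0471, 0.0395208, 3.02094)  len=0.7484
  (v4,v0,v5) [+--] → (0.0471, 0.267071, 0)–(0.0471, 0.914802, 0)  len=0.6477
  (v4,v5,v2) [+--] → (0.0471, 0.914802, 0)–(0.0471, 0.267071, 2.30798)  len=2.3972
  (v8,v0,v9) [--+] → (0.0471, -0.267071, 0)–(0.0471, -0.914802, 0)  len=0.6477
  (v8,v9,v2) [-+-] → (0.0471, -0.914802, 0)–(0.0471, -0.267071, 2.30798)  len=2.3972
  (v9,v0,v10) [+-+] → (0.0471, -0.267071, 0)–(0.0471, -0.0395208, 0)  len=0.2276
  (v9,v10,v2) [++-] → (0.0471, -0.0395208, 3.02094)–(0.0471, -0.267071, 2.30798)  len=0.7484
  (v10,v0,v1) [+-+] → (0.0471, -0.0395208, 0)–(0.0471, 0, 0)  len=0.0395
  (v10,v1,v2) [++-] → (0.0471, 0, 3.06986)–(0.0471, -0.0395208, 3.02094)  len=0.0629

Chained into 1 loop(s):
  loop 1: 12 segments, perimeter = 8.2465
Total perimeter = 8.246


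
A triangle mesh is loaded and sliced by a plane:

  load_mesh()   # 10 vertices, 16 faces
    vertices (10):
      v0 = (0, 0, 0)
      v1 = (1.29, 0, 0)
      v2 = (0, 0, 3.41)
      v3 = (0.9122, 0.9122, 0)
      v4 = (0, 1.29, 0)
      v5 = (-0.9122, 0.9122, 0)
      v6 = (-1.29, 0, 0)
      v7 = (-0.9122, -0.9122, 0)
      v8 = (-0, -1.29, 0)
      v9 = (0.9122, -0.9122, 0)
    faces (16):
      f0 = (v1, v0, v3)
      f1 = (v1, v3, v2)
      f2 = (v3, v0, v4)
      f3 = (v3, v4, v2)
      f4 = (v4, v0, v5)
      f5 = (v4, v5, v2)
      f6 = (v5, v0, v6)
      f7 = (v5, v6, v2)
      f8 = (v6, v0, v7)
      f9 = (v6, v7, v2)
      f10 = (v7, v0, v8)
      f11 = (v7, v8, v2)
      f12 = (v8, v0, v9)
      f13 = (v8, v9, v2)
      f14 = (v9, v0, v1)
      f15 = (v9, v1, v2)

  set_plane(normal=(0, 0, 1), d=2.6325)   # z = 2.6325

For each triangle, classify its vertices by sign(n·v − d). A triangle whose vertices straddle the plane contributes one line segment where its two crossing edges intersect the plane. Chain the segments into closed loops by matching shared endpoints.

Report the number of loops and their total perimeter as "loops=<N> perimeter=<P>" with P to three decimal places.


loops=1 perimeter=1.801

Straddling triangles (8 of 16):
  (v1,v3,v2) [--+] → (0.207987, 0.207987, 2.6325)–(0.294128, 0, 2.6325)  len=0.2251
  (v3,v4,v2) [--+] → (0, 0.294128, 2.6325)–(0.207987, 0.207987, 2.6325)  len=0.2251
  (v4,v5,v2) [--+] → (-0.207987, 0.207987, 2.6325)–(0, 0.294128, 2.6325)  len=0.2251
  (v5,v6,v2) [--+] → (-0.294128, 0, 2.6325)–(-0.207987, 0.207987, 2.6325)  len=0.2251
  (v6,v7,v2) [--+] → (-0.207987, -0.207987, 2.6325)–(-0.294128, 0, 2.6325)  len=0.2251
  (v7,v8,v2) [--+] → (0, -0.294128, 2.6325)–(-0.207987, -0.207987, 2.6325)  len=0.2251
  (v8,v9,v2) [--+] → (0.207987, -0.207987, 2.6325)–(0, -0.294128, 2.6325)  len=0.2251
  (v9,v1,v2) [--+] → (0.294128, 0, 2.6325)–(0.207987, -0.207987, 2.6325)  len=0.2251

Chained into 1 loop(s):
  loop 1: 8 segments, perimeter = 1.8010
Total perimeter = 1.801


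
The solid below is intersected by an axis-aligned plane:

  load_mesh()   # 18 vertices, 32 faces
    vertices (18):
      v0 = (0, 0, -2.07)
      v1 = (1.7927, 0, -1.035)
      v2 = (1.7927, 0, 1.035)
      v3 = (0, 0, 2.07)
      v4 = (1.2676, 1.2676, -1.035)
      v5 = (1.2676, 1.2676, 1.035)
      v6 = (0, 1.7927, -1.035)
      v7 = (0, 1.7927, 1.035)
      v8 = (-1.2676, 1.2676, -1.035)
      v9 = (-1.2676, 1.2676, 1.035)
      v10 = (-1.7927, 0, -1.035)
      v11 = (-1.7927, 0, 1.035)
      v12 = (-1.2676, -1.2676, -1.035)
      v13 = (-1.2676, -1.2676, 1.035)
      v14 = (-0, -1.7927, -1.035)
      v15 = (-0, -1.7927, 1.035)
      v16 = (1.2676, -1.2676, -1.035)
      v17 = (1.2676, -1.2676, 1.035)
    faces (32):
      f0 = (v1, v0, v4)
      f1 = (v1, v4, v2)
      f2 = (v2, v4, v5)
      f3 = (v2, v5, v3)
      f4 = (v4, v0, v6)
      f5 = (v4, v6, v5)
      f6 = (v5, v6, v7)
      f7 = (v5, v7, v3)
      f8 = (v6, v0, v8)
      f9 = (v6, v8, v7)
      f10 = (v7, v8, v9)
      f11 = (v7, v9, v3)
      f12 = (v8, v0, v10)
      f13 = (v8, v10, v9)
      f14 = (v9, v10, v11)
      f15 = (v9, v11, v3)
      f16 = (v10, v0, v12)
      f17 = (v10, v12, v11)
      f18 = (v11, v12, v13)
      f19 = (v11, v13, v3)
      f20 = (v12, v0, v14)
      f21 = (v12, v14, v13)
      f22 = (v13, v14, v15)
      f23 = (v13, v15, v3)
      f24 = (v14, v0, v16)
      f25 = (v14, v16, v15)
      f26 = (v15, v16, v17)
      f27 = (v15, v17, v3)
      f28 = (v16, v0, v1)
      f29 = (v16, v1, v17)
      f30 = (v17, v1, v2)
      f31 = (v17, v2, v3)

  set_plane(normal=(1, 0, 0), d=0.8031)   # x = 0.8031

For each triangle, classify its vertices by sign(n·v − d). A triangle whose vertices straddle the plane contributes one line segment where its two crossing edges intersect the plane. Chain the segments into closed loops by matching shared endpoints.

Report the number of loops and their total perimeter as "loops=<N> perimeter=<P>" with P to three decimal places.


loops=1 perimeter=10.477

Straddling triangles (12 of 32):
  (v1,v0,v4) [+-+] → (0.8031, 0, -1.60634)–(0.8031, 0.8031, -1.41427)  len=0.8257
  (v2,v5,v3) [++-] → (0.8031, 0.8031, 1.41427)–(0.8031, 0, 1.60634)  len=0.8257
  (v4,v0,v6) [+--] → (0.8031, 0.8031, -1.41427)–(0.8031, 1.46002, -1.035)  len=0.7585
  (v4,v6,v5) [+-+] → (0.8031, 1.46002, -1.035)–(0.8031, 1.46002, 0.276468)  len=1.3115
  (v5,v6,v7) [+--] → (0.8031, 1.46002, 0.276468)–(0.8031, 1.46002, 1.035)  len=0.7585
  (v5,v7,v3) [+--] → (0.8031, 1.46002, 1.035)–(0.8031, 0.8031, 1.41427)  len=0.7585
  (v14,v0,v16) [--+] → (0.8031, -0.8031, -1.41427)–(0.8031, -1.46002, -1.035)  len=0.7585
  (v14,v16,v15) [-+-] → (0.8031, -1.46002, -1.035)–(0.8031, -1.46002, -0.276468)  len=0.7585
  (v15,v16,v17) [-++] → (0.8031, -1.46002, -0.276468)–(0.8031, -1.46002, 1.035)  len=1.3115
  (v15,v17,v3) [-+-] → (0.8031, -1.46002, 1.035)–(0.8031, -0.8031, 1.41427)  len=0.7585
  (v16,v0,v1) [+-+] → (0.8031, -0.8031, -1.41427)–(0.8031, 0, -1.60634)  len=0.8257
  (v17,v2,v3) [++-] → (0.8031, 0, 1.60634)–(0.8031, -0.8031, 1.41427)  len=0.8257

Chained into 1 loop(s):
  loop 1: 12 segments, perimeter = 10.4772
Total perimeter = 10.477


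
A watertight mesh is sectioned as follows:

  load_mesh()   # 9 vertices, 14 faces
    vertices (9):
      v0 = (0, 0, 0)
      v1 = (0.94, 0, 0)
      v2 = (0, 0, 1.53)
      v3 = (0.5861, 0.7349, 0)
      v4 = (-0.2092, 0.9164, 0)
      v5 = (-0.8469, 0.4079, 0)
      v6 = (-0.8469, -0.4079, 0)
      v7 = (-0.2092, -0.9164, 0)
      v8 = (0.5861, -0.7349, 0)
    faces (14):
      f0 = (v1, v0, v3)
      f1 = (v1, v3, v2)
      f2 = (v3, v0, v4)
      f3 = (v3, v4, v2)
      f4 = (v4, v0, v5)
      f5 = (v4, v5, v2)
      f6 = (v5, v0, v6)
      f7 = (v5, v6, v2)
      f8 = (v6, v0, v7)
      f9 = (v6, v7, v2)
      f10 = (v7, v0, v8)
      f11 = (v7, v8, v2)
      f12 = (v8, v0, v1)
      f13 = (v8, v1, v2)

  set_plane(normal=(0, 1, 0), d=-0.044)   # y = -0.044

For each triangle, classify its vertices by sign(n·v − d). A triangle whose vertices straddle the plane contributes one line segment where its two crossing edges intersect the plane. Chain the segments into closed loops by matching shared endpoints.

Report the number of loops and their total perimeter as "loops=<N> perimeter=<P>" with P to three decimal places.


Straddling triangles (8 of 14):
  (v5,v0,v6) [++-] → (-0.0913547, -0.044, 0)–(-0.8469, -0.044, 0)  len=0.7555
  (v5,v6,v2) [+-+] → (-0.8469, -0.044, 0)–(-0.0913547, -0.044, 1.36496)  len=1.5601
  (v6,v0,v7) [-+-] → (-0.0913547, -0.044, 0)–(-0.0100445, -0.044, 0)  len=0.0813
  (v6,v7,v2) [--+] → (-0.0100445, -0.044, 1.45654)–(-0.0913547, -0.044, 1.36496)  len=0.1225
  (v7,v0,v8) [-+-] → (-0.0100445, -0.044, 0)–(0.035091, -0.044, 0)  len=0.0451
  (v7,v8,v2) [--+] → (0.035091, -0.044, 1.4384)–(-0.0100445, -0.044, 1.45654)  len=0.0486
  (v8,v0,v1) [-++] → (0.035091, -0.044, 0)–(0.918811, -0.044, 0)  len=0.8837
  (v8,v1,v2) [-++] → (0.918811, -0.044, 0)–(0.035091, -0.044, 1.4384)  len=1.6882

Chained into 1 loop(s):
  loop 1: 8 segments, perimeter = 5.1851
Total perimeter = 5.185

loops=1 perimeter=5.185


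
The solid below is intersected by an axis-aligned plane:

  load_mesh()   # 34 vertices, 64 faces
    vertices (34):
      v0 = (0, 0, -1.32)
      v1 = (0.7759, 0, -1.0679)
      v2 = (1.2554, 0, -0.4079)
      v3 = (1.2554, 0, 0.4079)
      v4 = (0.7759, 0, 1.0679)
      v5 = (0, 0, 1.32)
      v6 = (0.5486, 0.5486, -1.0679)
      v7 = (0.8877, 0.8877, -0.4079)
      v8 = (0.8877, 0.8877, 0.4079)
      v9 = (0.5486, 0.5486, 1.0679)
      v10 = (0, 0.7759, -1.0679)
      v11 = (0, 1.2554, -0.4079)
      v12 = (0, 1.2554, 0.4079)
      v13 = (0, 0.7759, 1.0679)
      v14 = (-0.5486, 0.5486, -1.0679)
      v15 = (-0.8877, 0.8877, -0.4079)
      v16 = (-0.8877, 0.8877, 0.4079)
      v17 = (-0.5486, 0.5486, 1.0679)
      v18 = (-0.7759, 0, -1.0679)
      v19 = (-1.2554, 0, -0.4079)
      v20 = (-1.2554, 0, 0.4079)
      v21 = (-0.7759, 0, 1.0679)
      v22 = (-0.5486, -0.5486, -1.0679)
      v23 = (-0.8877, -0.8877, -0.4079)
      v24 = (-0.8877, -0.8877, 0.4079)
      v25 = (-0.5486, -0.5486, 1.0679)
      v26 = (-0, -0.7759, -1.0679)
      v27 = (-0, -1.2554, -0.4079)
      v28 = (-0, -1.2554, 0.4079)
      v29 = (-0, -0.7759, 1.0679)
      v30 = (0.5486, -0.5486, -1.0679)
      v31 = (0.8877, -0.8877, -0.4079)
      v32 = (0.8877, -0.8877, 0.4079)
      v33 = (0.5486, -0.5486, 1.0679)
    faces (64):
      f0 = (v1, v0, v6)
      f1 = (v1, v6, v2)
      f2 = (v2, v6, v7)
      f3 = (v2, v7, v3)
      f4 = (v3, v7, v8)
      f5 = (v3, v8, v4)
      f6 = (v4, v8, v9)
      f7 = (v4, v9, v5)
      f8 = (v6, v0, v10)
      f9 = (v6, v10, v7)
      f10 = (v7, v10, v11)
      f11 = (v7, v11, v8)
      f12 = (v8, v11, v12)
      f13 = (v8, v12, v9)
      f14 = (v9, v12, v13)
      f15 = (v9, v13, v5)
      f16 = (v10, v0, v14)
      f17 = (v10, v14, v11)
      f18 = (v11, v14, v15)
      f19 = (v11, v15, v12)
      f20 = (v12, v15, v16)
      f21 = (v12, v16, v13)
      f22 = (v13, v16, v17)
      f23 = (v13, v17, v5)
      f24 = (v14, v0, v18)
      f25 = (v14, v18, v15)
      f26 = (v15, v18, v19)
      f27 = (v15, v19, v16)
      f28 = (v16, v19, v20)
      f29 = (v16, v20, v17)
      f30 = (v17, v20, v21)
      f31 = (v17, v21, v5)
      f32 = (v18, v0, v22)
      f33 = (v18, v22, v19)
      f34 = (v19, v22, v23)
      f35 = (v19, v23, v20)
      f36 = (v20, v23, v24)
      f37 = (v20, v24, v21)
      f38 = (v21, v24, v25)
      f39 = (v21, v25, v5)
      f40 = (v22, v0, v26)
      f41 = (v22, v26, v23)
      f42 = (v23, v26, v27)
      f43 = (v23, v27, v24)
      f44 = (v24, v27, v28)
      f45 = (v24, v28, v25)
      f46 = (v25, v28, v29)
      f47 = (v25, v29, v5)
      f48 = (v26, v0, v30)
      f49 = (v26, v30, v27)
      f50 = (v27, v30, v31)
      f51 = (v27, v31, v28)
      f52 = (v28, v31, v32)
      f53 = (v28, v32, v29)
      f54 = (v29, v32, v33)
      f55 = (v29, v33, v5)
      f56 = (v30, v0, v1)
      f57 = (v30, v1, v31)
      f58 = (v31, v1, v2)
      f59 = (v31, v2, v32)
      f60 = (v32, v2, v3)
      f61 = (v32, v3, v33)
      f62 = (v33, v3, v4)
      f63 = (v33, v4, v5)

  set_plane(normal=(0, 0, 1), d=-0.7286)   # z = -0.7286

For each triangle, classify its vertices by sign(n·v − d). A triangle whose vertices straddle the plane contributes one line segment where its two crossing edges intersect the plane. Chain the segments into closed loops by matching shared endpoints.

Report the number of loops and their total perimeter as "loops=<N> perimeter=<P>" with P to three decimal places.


loops=1 perimeter=6.260

Straddling triangles (16 of 64):
  (v1,v6,v2) [--+] → (0.911959, 0.26657, -0.7286)–(1.02241, 0, -0.7286)  len=0.2885
  (v2,v6,v7) [+-+] → (0.911959, 0.26657, -0.7286)–(0.722928, 0.722928, -0.7286)  len=0.4940
  (v6,v10,v7) [--+] → (0.456359, 0.833375, -0.7286)–(0.722928, 0.722928, -0.7286)  len=0.2885
  (v7,v10,v11) [+-+] → (0.456359, 0.833375, -0.7286)–(0, 1.02241, -0.7286)  len=0.4940
  (v10,v14,v11) [--+] → (-0.26657, 0.911959, -0.7286)–(0, 1.02241, -0.7286)  len=0.2885
  (v11,v14,v15) [+-+] → (-0.26657, 0.911959, -0.7286)–(-0.722928, 0.722928, -0.7286)  len=0.4940
  (v14,v18,v15) [--+] → (-0.833375, 0.456359, -0.7286)–(-0.722928, 0.722928, -0.7286)  len=0.2885
  (v15,v18,v19) [+-+] → (-0.833375, 0.456359, -0.7286)–(-1.02241, 0, -0.7286)  len=0.4940
  (v18,v22,v19) [--+] → (-0.911959, -0.26657, -0.7286)–(-1.02241, 0, -0.7286)  len=0.2885
  (v19,v22,v23) [+-+] → (-0.911959, -0.26657, -0.7286)–(-0.722928, -0.722928, -0.7286)  len=0.4940
  (v22,v26,v23) [--+] → (-0.456359, -0.833375, -0.7286)–(-0.722928, -0.722928, -0.7286)  len=0.2885
  (v23,v26,v27) [+-+] → (-0.456359, -0.833375, -0.7286)–(0, -1.02241, -0.7286)  len=0.4940
  (v26,v30,v27) [--+] → (0.26657, -0.911959, -0.7286)–(0, -1.02241, -0.7286)  len=0.2885
  (v27,v30,v31) [+-+] → (0.26657, -0.911959, -0.7286)–(0.722928, -0.722928, -0.7286)  len=0.4940
  (v30,v1,v31) [--+] → (0.833375, -0.456359, -0.7286)–(0.722928, -0.722928, -0.7286)  len=0.2885
  (v31,v1,v2) [+-+] → (0.833375, -0.456359, -0.7286)–(1.02241, 0, -0.7286)  len=0.4940

Chained into 1 loop(s):
  loop 1: 16 segments, perimeter = 6.2600
Total perimeter = 6.260
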